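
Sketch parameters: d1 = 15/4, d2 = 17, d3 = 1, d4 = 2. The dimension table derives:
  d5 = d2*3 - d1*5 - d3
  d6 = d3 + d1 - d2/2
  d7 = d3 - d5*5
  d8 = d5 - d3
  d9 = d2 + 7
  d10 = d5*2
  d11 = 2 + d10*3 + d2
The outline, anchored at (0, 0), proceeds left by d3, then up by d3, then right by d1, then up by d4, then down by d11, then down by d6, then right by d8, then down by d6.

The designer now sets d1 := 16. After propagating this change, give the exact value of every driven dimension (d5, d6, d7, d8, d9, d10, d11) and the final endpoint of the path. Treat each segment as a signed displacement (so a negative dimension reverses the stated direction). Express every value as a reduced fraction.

d5 = -30
d6 = 17/2
d7 = 151
d8 = -31
d9 = 24
d10 = -60
d11 = -161
endpoint = (-16, 147)

Apply edit: d1 := 16
  d5 = d2*3 - d1*5 - d3 = -30
  d6 = d3 + d1 - d2/2 = 17/2
  d7 = d3 - d5*5 = 151
  d8 = d5 - d3 = -31
  d9 = d2 + 7 = 24
  d10 = d5*2 = -60
  d11 = 2 + d10*3 + d2 = -161
Walk from origin (0, 0):
  seg 1: left by d3 = 1 → (-1, 0)
  seg 2: up by d3 = 1 → (-1, 1)
  seg 3: right by d1 = 16 → (15, 1)
  seg 4: up by d4 = 2 → (15, 3)
  seg 5: down by d11 = -161 → (15, 164)
  seg 6: down by d6 = 17/2 → (15, 311/2)
  seg 7: right by d8 = -31 → (-16, 311/2)
  seg 8: down by d6 = 17/2 → (-16, 147)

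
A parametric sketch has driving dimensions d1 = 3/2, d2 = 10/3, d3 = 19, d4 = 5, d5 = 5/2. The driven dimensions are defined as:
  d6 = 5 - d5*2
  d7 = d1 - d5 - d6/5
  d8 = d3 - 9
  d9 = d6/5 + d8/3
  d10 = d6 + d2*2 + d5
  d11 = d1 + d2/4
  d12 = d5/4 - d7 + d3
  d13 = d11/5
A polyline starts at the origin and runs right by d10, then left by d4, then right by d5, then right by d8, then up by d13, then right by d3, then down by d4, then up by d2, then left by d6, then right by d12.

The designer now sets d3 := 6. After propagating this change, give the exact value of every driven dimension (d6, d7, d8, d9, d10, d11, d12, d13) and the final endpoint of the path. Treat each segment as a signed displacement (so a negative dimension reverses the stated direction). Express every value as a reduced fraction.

d6 = 0
d7 = -1
d8 = -3
d9 = -1
d10 = 55/6
d11 = 7/3
d12 = 61/8
d13 = 7/15
endpoint = (415/24, -6/5)

Apply edit: d3 := 6
  d6 = 5 - d5*2 = 0
  d7 = d1 - d5 - d6/5 = -1
  d8 = d3 - 9 = -3
  d9 = d6/5 + d8/3 = -1
  d10 = d6 + d2*2 + d5 = 55/6
  d11 = d1 + d2/4 = 7/3
  d12 = d5/4 - d7 + d3 = 61/8
  d13 = d11/5 = 7/15
Walk from origin (0, 0):
  seg 1: right by d10 = 55/6 → (55/6, 0)
  seg 2: left by d4 = 5 → (25/6, 0)
  seg 3: right by d5 = 5/2 → (20/3, 0)
  seg 4: right by d8 = -3 → (11/3, 0)
  seg 5: up by d13 = 7/15 → (11/3, 7/15)
  seg 6: right by d3 = 6 → (29/3, 7/15)
  seg 7: down by d4 = 5 → (29/3, -68/15)
  seg 8: up by d2 = 10/3 → (29/3, -6/5)
  seg 9: left by d6 = 0 → (29/3, -6/5)
  seg 10: right by d12 = 61/8 → (415/24, -6/5)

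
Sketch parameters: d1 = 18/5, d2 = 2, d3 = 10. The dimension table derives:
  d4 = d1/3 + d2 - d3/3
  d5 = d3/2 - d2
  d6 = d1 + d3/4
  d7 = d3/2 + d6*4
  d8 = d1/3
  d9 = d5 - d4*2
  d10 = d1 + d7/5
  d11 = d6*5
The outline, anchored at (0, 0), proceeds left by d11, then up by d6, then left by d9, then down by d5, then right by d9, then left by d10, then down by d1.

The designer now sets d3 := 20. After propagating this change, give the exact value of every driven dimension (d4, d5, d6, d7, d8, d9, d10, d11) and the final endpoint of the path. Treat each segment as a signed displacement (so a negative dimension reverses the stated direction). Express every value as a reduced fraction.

Apply edit: d3 := 20
  d4 = d1/3 + d2 - d3/3 = -52/15
  d5 = d3/2 - d2 = 8
  d6 = d1 + d3/4 = 43/5
  d7 = d3/2 + d6*4 = 222/5
  d8 = d1/3 = 6/5
  d9 = d5 - d4*2 = 224/15
  d10 = d1 + d7/5 = 312/25
  d11 = d6*5 = 43
Walk from origin (0, 0):
  seg 1: left by d11 = 43 → (-43, 0)
  seg 2: up by d6 = 43/5 → (-43, 43/5)
  seg 3: left by d9 = 224/15 → (-869/15, 43/5)
  seg 4: down by d5 = 8 → (-869/15, 3/5)
  seg 5: right by d9 = 224/15 → (-43, 3/5)
  seg 6: left by d10 = 312/25 → (-1387/25, 3/5)
  seg 7: down by d1 = 18/5 → (-1387/25, -3)

d4 = -52/15
d5 = 8
d6 = 43/5
d7 = 222/5
d8 = 6/5
d9 = 224/15
d10 = 312/25
d11 = 43
endpoint = (-1387/25, -3)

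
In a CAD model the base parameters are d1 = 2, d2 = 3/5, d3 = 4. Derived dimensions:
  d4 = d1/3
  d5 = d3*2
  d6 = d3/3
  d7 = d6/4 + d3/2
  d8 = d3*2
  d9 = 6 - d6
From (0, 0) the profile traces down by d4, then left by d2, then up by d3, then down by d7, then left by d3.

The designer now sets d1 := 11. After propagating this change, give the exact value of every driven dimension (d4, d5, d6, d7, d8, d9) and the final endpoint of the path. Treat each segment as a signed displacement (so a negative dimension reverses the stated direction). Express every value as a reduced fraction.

d4 = 11/3
d5 = 8
d6 = 4/3
d7 = 7/3
d8 = 8
d9 = 14/3
endpoint = (-23/5, -2)

Apply edit: d1 := 11
  d4 = d1/3 = 11/3
  d5 = d3*2 = 8
  d6 = d3/3 = 4/3
  d7 = d6/4 + d3/2 = 7/3
  d8 = d3*2 = 8
  d9 = 6 - d6 = 14/3
Walk from origin (0, 0):
  seg 1: down by d4 = 11/3 → (0, -11/3)
  seg 2: left by d2 = 3/5 → (-3/5, -11/3)
  seg 3: up by d3 = 4 → (-3/5, 1/3)
  seg 4: down by d7 = 7/3 → (-3/5, -2)
  seg 5: left by d3 = 4 → (-23/5, -2)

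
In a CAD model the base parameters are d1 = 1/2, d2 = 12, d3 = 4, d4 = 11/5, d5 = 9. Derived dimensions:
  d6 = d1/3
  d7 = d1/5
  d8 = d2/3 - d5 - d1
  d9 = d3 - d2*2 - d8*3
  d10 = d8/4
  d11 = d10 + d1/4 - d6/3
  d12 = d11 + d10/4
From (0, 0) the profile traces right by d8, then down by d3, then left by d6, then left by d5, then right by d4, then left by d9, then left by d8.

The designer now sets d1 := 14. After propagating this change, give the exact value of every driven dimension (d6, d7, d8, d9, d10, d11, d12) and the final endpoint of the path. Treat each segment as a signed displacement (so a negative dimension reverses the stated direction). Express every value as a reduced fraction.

Apply edit: d1 := 14
  d6 = d1/3 = 14/3
  d7 = d1/5 = 14/5
  d8 = d2/3 - d5 - d1 = -19
  d9 = d3 - d2*2 - d8*3 = 37
  d10 = d8/4 = -19/4
  d11 = d10 + d1/4 - d6/3 = -101/36
  d12 = d11 + d10/4 = -575/144
Walk from origin (0, 0):
  seg 1: right by d8 = -19 → (-19, 0)
  seg 2: down by d3 = 4 → (-19, -4)
  seg 3: left by d6 = 14/3 → (-71/3, -4)
  seg 4: left by d5 = 9 → (-98/3, -4)
  seg 5: right by d4 = 11/5 → (-457/15, -4)
  seg 6: left by d9 = 37 → (-1012/15, -4)
  seg 7: left by d8 = -19 → (-727/15, -4)

d6 = 14/3
d7 = 14/5
d8 = -19
d9 = 37
d10 = -19/4
d11 = -101/36
d12 = -575/144
endpoint = (-727/15, -4)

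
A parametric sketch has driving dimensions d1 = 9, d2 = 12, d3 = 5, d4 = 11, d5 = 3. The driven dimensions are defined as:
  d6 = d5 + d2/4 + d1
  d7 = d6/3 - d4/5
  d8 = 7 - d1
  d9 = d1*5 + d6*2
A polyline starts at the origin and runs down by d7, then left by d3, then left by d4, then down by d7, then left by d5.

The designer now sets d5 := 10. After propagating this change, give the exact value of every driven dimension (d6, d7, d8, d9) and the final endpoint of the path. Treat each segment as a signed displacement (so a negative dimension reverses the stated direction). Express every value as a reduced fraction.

Apply edit: d5 := 10
  d6 = d5 + d2/4 + d1 = 22
  d7 = d6/3 - d4/5 = 77/15
  d8 = 7 - d1 = -2
  d9 = d1*5 + d6*2 = 89
Walk from origin (0, 0):
  seg 1: down by d7 = 77/15 → (0, -77/15)
  seg 2: left by d3 = 5 → (-5, -77/15)
  seg 3: left by d4 = 11 → (-16, -77/15)
  seg 4: down by d7 = 77/15 → (-16, -154/15)
  seg 5: left by d5 = 10 → (-26, -154/15)

d6 = 22
d7 = 77/15
d8 = -2
d9 = 89
endpoint = (-26, -154/15)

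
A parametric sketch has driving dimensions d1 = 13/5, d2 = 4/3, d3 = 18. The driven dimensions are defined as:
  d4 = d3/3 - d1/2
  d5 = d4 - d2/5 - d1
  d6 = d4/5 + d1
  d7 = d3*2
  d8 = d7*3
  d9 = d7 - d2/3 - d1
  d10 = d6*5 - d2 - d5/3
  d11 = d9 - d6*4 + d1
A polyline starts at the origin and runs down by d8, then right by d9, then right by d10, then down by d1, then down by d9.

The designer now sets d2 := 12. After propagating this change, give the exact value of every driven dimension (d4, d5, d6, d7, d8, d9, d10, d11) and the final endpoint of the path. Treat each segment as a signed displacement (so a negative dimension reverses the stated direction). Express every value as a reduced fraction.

d4 = 47/10
d5 = -3/10
d6 = 177/50
d7 = 36
d8 = 108
d9 = 147/5
d10 = 29/5
d11 = 446/25
endpoint = (176/5, -140)

Apply edit: d2 := 12
  d4 = d3/3 - d1/2 = 47/10
  d5 = d4 - d2/5 - d1 = -3/10
  d6 = d4/5 + d1 = 177/50
  d7 = d3*2 = 36
  d8 = d7*3 = 108
  d9 = d7 - d2/3 - d1 = 147/5
  d10 = d6*5 - d2 - d5/3 = 29/5
  d11 = d9 - d6*4 + d1 = 446/25
Walk from origin (0, 0):
  seg 1: down by d8 = 108 → (0, -108)
  seg 2: right by d9 = 147/5 → (147/5, -108)
  seg 3: right by d10 = 29/5 → (176/5, -108)
  seg 4: down by d1 = 13/5 → (176/5, -553/5)
  seg 5: down by d9 = 147/5 → (176/5, -140)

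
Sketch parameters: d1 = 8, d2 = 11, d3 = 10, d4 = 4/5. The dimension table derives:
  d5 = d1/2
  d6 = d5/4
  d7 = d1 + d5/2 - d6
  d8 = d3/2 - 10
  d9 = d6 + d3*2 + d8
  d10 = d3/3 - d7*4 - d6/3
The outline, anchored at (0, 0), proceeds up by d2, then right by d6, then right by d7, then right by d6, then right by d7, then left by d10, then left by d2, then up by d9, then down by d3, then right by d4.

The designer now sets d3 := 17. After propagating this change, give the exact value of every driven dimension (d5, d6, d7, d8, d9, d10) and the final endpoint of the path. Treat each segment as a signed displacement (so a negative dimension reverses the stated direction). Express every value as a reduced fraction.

d5 = 4
d6 = 1
d7 = 9
d8 = -3/2
d9 = 67/2
d10 = -92/3
endpoint = (607/15, 55/2)

Apply edit: d3 := 17
  d5 = d1/2 = 4
  d6 = d5/4 = 1
  d7 = d1 + d5/2 - d6 = 9
  d8 = d3/2 - 10 = -3/2
  d9 = d6 + d3*2 + d8 = 67/2
  d10 = d3/3 - d7*4 - d6/3 = -92/3
Walk from origin (0, 0):
  seg 1: up by d2 = 11 → (0, 11)
  seg 2: right by d6 = 1 → (1, 11)
  seg 3: right by d7 = 9 → (10, 11)
  seg 4: right by d6 = 1 → (11, 11)
  seg 5: right by d7 = 9 → (20, 11)
  seg 6: left by d10 = -92/3 → (152/3, 11)
  seg 7: left by d2 = 11 → (119/3, 11)
  seg 8: up by d9 = 67/2 → (119/3, 89/2)
  seg 9: down by d3 = 17 → (119/3, 55/2)
  seg 10: right by d4 = 4/5 → (607/15, 55/2)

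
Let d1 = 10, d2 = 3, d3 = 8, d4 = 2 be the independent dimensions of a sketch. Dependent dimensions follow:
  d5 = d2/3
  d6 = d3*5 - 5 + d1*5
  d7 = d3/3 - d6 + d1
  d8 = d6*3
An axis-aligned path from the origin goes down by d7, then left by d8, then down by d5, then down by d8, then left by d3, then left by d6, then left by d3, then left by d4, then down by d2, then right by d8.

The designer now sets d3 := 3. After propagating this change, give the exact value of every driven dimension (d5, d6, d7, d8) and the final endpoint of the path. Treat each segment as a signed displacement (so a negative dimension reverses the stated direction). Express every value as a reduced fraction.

Apply edit: d3 := 3
  d5 = d2/3 = 1
  d6 = d3*5 - 5 + d1*5 = 60
  d7 = d3/3 - d6 + d1 = -49
  d8 = d6*3 = 180
Walk from origin (0, 0):
  seg 1: down by d7 = -49 → (0, 49)
  seg 2: left by d8 = 180 → (-180, 49)
  seg 3: down by d5 = 1 → (-180, 48)
  seg 4: down by d8 = 180 → (-180, -132)
  seg 5: left by d3 = 3 → (-183, -132)
  seg 6: left by d6 = 60 → (-243, -132)
  seg 7: left by d3 = 3 → (-246, -132)
  seg 8: left by d4 = 2 → (-248, -132)
  seg 9: down by d2 = 3 → (-248, -135)
  seg 10: right by d8 = 180 → (-68, -135)

d5 = 1
d6 = 60
d7 = -49
d8 = 180
endpoint = (-68, -135)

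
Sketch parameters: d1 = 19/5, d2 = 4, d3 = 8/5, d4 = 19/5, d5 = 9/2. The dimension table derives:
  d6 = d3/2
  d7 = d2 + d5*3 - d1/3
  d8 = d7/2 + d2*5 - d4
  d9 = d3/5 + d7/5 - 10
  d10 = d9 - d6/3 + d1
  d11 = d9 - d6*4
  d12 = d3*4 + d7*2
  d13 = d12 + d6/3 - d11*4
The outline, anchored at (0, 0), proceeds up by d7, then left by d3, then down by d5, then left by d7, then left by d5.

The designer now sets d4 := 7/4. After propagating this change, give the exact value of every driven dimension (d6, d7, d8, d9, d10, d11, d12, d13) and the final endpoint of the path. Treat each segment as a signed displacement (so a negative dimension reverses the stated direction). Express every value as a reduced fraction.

d6 = 4/5
d7 = 487/30
d8 = 791/30
d9 = -193/30
d10 = -29/10
d11 = -289/30
d12 = 583/15
d13 = 233/3
endpoint = (-67/3, 176/15)

Apply edit: d4 := 7/4
  d6 = d3/2 = 4/5
  d7 = d2 + d5*3 - d1/3 = 487/30
  d8 = d7/2 + d2*5 - d4 = 791/30
  d9 = d3/5 + d7/5 - 10 = -193/30
  d10 = d9 - d6/3 + d1 = -29/10
  d11 = d9 - d6*4 = -289/30
  d12 = d3*4 + d7*2 = 583/15
  d13 = d12 + d6/3 - d11*4 = 233/3
Walk from origin (0, 0):
  seg 1: up by d7 = 487/30 → (0, 487/30)
  seg 2: left by d3 = 8/5 → (-8/5, 487/30)
  seg 3: down by d5 = 9/2 → (-8/5, 176/15)
  seg 4: left by d7 = 487/30 → (-107/6, 176/15)
  seg 5: left by d5 = 9/2 → (-67/3, 176/15)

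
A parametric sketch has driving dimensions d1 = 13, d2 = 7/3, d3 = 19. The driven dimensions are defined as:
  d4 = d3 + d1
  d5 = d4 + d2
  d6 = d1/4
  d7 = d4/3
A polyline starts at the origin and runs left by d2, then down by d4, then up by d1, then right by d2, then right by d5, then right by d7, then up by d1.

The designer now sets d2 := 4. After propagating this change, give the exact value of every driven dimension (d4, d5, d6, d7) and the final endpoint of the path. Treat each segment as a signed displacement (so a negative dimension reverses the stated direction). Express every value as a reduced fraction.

d4 = 32
d5 = 36
d6 = 13/4
d7 = 32/3
endpoint = (140/3, -6)

Apply edit: d2 := 4
  d4 = d3 + d1 = 32
  d5 = d4 + d2 = 36
  d6 = d1/4 = 13/4
  d7 = d4/3 = 32/3
Walk from origin (0, 0):
  seg 1: left by d2 = 4 → (-4, 0)
  seg 2: down by d4 = 32 → (-4, -32)
  seg 3: up by d1 = 13 → (-4, -19)
  seg 4: right by d2 = 4 → (0, -19)
  seg 5: right by d5 = 36 → (36, -19)
  seg 6: right by d7 = 32/3 → (140/3, -19)
  seg 7: up by d1 = 13 → (140/3, -6)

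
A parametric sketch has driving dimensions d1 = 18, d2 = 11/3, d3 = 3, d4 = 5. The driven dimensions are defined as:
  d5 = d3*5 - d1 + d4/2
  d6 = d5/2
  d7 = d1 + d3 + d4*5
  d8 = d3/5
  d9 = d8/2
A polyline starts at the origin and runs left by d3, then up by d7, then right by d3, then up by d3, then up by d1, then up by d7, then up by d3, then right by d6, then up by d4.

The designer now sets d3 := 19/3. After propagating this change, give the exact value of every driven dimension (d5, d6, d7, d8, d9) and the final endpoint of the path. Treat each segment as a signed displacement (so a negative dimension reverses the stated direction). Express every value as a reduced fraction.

Apply edit: d3 := 19/3
  d5 = d3*5 - d1 + d4/2 = 97/6
  d6 = d5/2 = 97/12
  d7 = d1 + d3 + d4*5 = 148/3
  d8 = d3/5 = 19/15
  d9 = d8/2 = 19/30
Walk from origin (0, 0):
  seg 1: left by d3 = 19/3 → (-19/3, 0)
  seg 2: up by d7 = 148/3 → (-19/3, 148/3)
  seg 3: right by d3 = 19/3 → (0, 148/3)
  seg 4: up by d3 = 19/3 → (0, 167/3)
  seg 5: up by d1 = 18 → (0, 221/3)
  seg 6: up by d7 = 148/3 → (0, 123)
  seg 7: up by d3 = 19/3 → (0, 388/3)
  seg 8: right by d6 = 97/12 → (97/12, 388/3)
  seg 9: up by d4 = 5 → (97/12, 403/3)

d5 = 97/6
d6 = 97/12
d7 = 148/3
d8 = 19/15
d9 = 19/30
endpoint = (97/12, 403/3)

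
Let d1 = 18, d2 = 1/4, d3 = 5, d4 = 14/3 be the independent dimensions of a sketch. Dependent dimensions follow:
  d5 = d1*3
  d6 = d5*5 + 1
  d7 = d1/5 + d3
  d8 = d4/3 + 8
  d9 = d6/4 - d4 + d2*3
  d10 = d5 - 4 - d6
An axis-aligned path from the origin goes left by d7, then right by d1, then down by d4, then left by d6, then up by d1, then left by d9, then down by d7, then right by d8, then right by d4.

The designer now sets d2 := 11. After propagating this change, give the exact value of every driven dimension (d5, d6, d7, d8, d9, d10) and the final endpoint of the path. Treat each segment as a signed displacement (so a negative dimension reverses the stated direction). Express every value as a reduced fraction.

d5 = 54
d6 = 271
d7 = 43/5
d8 = 86/9
d9 = 1153/12
d10 = -221
endpoint = (-61823/180, 71/15)

Apply edit: d2 := 11
  d5 = d1*3 = 54
  d6 = d5*5 + 1 = 271
  d7 = d1/5 + d3 = 43/5
  d8 = d4/3 + 8 = 86/9
  d9 = d6/4 - d4 + d2*3 = 1153/12
  d10 = d5 - 4 - d6 = -221
Walk from origin (0, 0):
  seg 1: left by d7 = 43/5 → (-43/5, 0)
  seg 2: right by d1 = 18 → (47/5, 0)
  seg 3: down by d4 = 14/3 → (47/5, -14/3)
  seg 4: left by d6 = 271 → (-1308/5, -14/3)
  seg 5: up by d1 = 18 → (-1308/5, 40/3)
  seg 6: left by d9 = 1153/12 → (-21461/60, 40/3)
  seg 7: down by d7 = 43/5 → (-21461/60, 71/15)
  seg 8: right by d8 = 86/9 → (-62663/180, 71/15)
  seg 9: right by d4 = 14/3 → (-61823/180, 71/15)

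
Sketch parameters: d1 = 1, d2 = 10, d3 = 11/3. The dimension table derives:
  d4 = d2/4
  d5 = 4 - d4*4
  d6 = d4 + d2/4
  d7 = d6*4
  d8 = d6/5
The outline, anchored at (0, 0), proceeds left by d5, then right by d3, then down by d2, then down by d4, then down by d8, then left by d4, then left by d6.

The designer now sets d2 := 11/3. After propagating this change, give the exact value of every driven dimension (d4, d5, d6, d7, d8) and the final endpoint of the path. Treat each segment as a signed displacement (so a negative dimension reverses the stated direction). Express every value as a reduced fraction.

Apply edit: d2 := 11/3
  d4 = d2/4 = 11/12
  d5 = 4 - d4*4 = 1/3
  d6 = d4 + d2/4 = 11/6
  d7 = d6*4 = 22/3
  d8 = d6/5 = 11/30
Walk from origin (0, 0):
  seg 1: left by d5 = 1/3 → (-1/3, 0)
  seg 2: right by d3 = 11/3 → (10/3, 0)
  seg 3: down by d2 = 11/3 → (10/3, -11/3)
  seg 4: down by d4 = 11/12 → (10/3, -55/12)
  seg 5: down by d8 = 11/30 → (10/3, -99/20)
  seg 6: left by d4 = 11/12 → (29/12, -99/20)
  seg 7: left by d6 = 11/6 → (7/12, -99/20)

d4 = 11/12
d5 = 1/3
d6 = 11/6
d7 = 22/3
d8 = 11/30
endpoint = (7/12, -99/20)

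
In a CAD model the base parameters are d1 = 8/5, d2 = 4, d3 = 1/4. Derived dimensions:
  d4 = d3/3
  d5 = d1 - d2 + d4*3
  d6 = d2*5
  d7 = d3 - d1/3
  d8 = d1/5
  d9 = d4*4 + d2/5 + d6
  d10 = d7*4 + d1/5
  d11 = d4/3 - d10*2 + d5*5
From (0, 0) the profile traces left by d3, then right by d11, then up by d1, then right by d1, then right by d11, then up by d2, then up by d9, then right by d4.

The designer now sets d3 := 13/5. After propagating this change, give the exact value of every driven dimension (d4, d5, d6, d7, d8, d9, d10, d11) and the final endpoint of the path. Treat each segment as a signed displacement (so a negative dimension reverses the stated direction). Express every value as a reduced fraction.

Apply edit: d3 := 13/5
  d4 = d3/3 = 13/15
  d5 = d1 - d2 + d4*3 = 1/5
  d6 = d2*5 = 20
  d7 = d3 - d1/3 = 31/15
  d8 = d1/5 = 8/25
  d9 = d4*4 + d2/5 + d6 = 364/15
  d10 = d7*4 + d1/5 = 644/75
  d11 = d4/3 - d10*2 + d5*5 = -3574/225
Walk from origin (0, 0):
  seg 1: left by d3 = 13/5 → (-13/5, 0)
  seg 2: right by d11 = -3574/225 → (-4159/225, 0)
  seg 3: up by d1 = 8/5 → (-4159/225, 8/5)
  seg 4: right by d1 = 8/5 → (-3799/225, 8/5)
  seg 5: right by d11 = -3574/225 → (-7373/225, 8/5)
  seg 6: up by d2 = 4 → (-7373/225, 28/5)
  seg 7: up by d9 = 364/15 → (-7373/225, 448/15)
  seg 8: right by d4 = 13/15 → (-7178/225, 448/15)

d4 = 13/15
d5 = 1/5
d6 = 20
d7 = 31/15
d8 = 8/25
d9 = 364/15
d10 = 644/75
d11 = -3574/225
endpoint = (-7178/225, 448/15)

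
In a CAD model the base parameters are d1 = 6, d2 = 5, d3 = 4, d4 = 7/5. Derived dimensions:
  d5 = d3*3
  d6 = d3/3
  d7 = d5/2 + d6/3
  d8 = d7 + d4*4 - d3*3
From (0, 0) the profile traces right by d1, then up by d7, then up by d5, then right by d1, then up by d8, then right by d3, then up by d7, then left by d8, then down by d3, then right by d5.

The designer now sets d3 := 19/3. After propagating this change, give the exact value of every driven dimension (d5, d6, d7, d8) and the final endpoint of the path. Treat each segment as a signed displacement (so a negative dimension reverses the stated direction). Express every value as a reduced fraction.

d5 = 19
d6 = 19/9
d7 = 551/54
d8 = -863/270
endpoint = (10943/270, 2689/90)

Apply edit: d3 := 19/3
  d5 = d3*3 = 19
  d6 = d3/3 = 19/9
  d7 = d5/2 + d6/3 = 551/54
  d8 = d7 + d4*4 - d3*3 = -863/270
Walk from origin (0, 0):
  seg 1: right by d1 = 6 → (6, 0)
  seg 2: up by d7 = 551/54 → (6, 551/54)
  seg 3: up by d5 = 19 → (6, 1577/54)
  seg 4: right by d1 = 6 → (12, 1577/54)
  seg 5: up by d8 = -863/270 → (12, 3511/135)
  seg 6: right by d3 = 19/3 → (55/3, 3511/135)
  seg 7: up by d7 = 551/54 → (55/3, 3259/90)
  seg 8: left by d8 = -863/270 → (5813/270, 3259/90)
  seg 9: down by d3 = 19/3 → (5813/270, 2689/90)
  seg 10: right by d5 = 19 → (10943/270, 2689/90)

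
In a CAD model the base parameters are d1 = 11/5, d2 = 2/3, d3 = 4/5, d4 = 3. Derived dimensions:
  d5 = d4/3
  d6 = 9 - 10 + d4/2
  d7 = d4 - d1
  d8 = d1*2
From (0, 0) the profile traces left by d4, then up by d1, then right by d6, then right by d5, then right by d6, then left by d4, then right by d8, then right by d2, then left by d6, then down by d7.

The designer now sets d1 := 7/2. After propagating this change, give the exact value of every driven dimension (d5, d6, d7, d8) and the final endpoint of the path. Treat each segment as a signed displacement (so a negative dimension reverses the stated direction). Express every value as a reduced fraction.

d5 = 1
d6 = 1/2
d7 = -1/2
d8 = 7
endpoint = (19/6, 4)

Apply edit: d1 := 7/2
  d5 = d4/3 = 1
  d6 = 9 - 10 + d4/2 = 1/2
  d7 = d4 - d1 = -1/2
  d8 = d1*2 = 7
Walk from origin (0, 0):
  seg 1: left by d4 = 3 → (-3, 0)
  seg 2: up by d1 = 7/2 → (-3, 7/2)
  seg 3: right by d6 = 1/2 → (-5/2, 7/2)
  seg 4: right by d5 = 1 → (-3/2, 7/2)
  seg 5: right by d6 = 1/2 → (-1, 7/2)
  seg 6: left by d4 = 3 → (-4, 7/2)
  seg 7: right by d8 = 7 → (3, 7/2)
  seg 8: right by d2 = 2/3 → (11/3, 7/2)
  seg 9: left by d6 = 1/2 → (19/6, 7/2)
  seg 10: down by d7 = -1/2 → (19/6, 4)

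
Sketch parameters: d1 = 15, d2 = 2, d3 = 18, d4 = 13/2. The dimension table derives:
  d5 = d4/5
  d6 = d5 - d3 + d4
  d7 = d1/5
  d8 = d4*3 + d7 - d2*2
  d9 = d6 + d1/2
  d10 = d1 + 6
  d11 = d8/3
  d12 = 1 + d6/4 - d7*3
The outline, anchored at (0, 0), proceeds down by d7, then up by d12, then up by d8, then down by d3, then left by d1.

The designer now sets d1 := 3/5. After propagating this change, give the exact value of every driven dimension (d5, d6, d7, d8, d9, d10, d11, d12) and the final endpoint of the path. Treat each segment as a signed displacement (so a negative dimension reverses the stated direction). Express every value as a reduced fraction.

Apply edit: d1 := 3/5
  d5 = d4/5 = 13/10
  d6 = d5 - d3 + d4 = -51/5
  d7 = d1/5 = 3/25
  d8 = d4*3 + d7 - d2*2 = 781/50
  d9 = d6 + d1/2 = -99/10
  d10 = d1 + 6 = 33/5
  d11 = d8/3 = 781/150
  d12 = 1 + d6/4 - d7*3 = -191/100
Walk from origin (0, 0):
  seg 1: down by d7 = 3/25 → (0, -3/25)
  seg 2: up by d12 = -191/100 → (0, -203/100)
  seg 3: up by d8 = 781/50 → (0, 1359/100)
  seg 4: down by d3 = 18 → (0, -441/100)
  seg 5: left by d1 = 3/5 → (-3/5, -441/100)

d5 = 13/10
d6 = -51/5
d7 = 3/25
d8 = 781/50
d9 = -99/10
d10 = 33/5
d11 = 781/150
d12 = -191/100
endpoint = (-3/5, -441/100)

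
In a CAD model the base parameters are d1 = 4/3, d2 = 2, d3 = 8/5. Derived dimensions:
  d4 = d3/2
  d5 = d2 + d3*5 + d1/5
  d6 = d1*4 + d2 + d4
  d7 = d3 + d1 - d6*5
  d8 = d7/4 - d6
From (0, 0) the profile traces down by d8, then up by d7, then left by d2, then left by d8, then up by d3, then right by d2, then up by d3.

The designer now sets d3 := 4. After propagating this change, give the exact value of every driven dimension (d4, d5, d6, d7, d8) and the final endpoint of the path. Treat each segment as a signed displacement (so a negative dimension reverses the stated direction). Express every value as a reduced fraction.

d4 = 2
d5 = 334/15
d6 = 28/3
d7 = -124/3
d8 = -59/3
endpoint = (59/3, -41/3)

Apply edit: d3 := 4
  d4 = d3/2 = 2
  d5 = d2 + d3*5 + d1/5 = 334/15
  d6 = d1*4 + d2 + d4 = 28/3
  d7 = d3 + d1 - d6*5 = -124/3
  d8 = d7/4 - d6 = -59/3
Walk from origin (0, 0):
  seg 1: down by d8 = -59/3 → (0, 59/3)
  seg 2: up by d7 = -124/3 → (0, -65/3)
  seg 3: left by d2 = 2 → (-2, -65/3)
  seg 4: left by d8 = -59/3 → (53/3, -65/3)
  seg 5: up by d3 = 4 → (53/3, -53/3)
  seg 6: right by d2 = 2 → (59/3, -53/3)
  seg 7: up by d3 = 4 → (59/3, -41/3)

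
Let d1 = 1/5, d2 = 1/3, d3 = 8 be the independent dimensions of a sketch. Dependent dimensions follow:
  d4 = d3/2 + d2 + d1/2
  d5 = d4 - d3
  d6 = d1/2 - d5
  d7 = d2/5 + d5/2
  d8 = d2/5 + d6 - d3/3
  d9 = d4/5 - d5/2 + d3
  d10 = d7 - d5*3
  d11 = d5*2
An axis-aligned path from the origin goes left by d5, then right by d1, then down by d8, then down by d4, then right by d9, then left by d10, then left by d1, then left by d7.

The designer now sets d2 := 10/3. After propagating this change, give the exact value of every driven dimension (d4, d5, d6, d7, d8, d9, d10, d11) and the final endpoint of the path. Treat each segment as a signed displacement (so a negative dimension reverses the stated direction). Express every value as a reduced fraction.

Apply edit: d2 := 10/3
  d4 = d3/2 + d2 + d1/2 = 223/30
  d5 = d4 - d3 = -17/30
  d6 = d1/2 - d5 = 2/3
  d7 = d2/5 + d5/2 = 23/60
  d8 = d2/5 + d6 - d3/3 = -4/3
  d9 = d4/5 - d5/2 + d3 = 977/100
  d10 = d7 - d5*3 = 25/12
  d11 = d5*2 = -17/15
Walk from origin (0, 0):
  seg 1: left by d5 = -17/30 → (17/30, 0)
  seg 2: right by d1 = 1/5 → (23/30, 0)
  seg 3: down by d8 = -4/3 → (23/30, 4/3)
  seg 4: down by d4 = 223/30 → (23/30, -61/10)
  seg 5: right by d9 = 977/100 → (3161/300, -61/10)
  seg 6: left by d10 = 25/12 → (634/75, -61/10)
  seg 7: left by d1 = 1/5 → (619/75, -61/10)
  seg 8: left by d7 = 23/60 → (787/100, -61/10)

d4 = 223/30
d5 = -17/30
d6 = 2/3
d7 = 23/60
d8 = -4/3
d9 = 977/100
d10 = 25/12
d11 = -17/15
endpoint = (787/100, -61/10)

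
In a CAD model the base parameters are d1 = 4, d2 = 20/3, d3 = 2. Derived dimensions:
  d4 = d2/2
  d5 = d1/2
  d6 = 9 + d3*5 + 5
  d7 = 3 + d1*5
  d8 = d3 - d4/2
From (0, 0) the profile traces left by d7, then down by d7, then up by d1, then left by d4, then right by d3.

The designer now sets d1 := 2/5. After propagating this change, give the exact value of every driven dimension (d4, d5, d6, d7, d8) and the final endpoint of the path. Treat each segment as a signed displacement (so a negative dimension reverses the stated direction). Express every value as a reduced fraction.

d4 = 10/3
d5 = 1/5
d6 = 24
d7 = 5
d8 = 1/3
endpoint = (-19/3, -23/5)

Apply edit: d1 := 2/5
  d4 = d2/2 = 10/3
  d5 = d1/2 = 1/5
  d6 = 9 + d3*5 + 5 = 24
  d7 = 3 + d1*5 = 5
  d8 = d3 - d4/2 = 1/3
Walk from origin (0, 0):
  seg 1: left by d7 = 5 → (-5, 0)
  seg 2: down by d7 = 5 → (-5, -5)
  seg 3: up by d1 = 2/5 → (-5, -23/5)
  seg 4: left by d4 = 10/3 → (-25/3, -23/5)
  seg 5: right by d3 = 2 → (-19/3, -23/5)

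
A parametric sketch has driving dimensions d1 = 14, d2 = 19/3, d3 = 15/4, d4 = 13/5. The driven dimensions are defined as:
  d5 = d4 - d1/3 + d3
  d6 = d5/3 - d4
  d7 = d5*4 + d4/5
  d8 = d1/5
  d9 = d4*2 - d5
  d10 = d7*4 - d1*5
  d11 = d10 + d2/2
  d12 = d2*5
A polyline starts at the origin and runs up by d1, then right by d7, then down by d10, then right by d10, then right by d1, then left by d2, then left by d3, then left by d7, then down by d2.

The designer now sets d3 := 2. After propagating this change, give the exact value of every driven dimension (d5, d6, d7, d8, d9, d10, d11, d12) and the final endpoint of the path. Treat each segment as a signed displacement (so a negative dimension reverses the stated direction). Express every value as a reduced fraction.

Apply edit: d3 := 2
  d5 = d4 - d1/3 + d3 = -1/15
  d6 = d5/3 - d4 = -118/45
  d7 = d5*4 + d4/5 = 19/75
  d8 = d1/5 = 14/5
  d9 = d4*2 - d5 = 79/15
  d10 = d7*4 - d1*5 = -5174/75
  d11 = d10 + d2/2 = -3291/50
  d12 = d2*5 = 95/3
Walk from origin (0, 0):
  seg 1: up by d1 = 14 → (0, 14)
  seg 2: right by d7 = 19/75 → (19/75, 14)
  seg 3: down by d10 = -5174/75 → (19/75, 6224/75)
  seg 4: right by d10 = -5174/75 → (-1031/15, 6224/75)
  seg 5: right by d1 = 14 → (-821/15, 6224/75)
  seg 6: left by d2 = 19/3 → (-916/15, 6224/75)
  seg 7: left by d3 = 2 → (-946/15, 6224/75)
  seg 8: left by d7 = 19/75 → (-1583/25, 6224/75)
  seg 9: down by d2 = 19/3 → (-1583/25, 5749/75)

d5 = -1/15
d6 = -118/45
d7 = 19/75
d8 = 14/5
d9 = 79/15
d10 = -5174/75
d11 = -3291/50
d12 = 95/3
endpoint = (-1583/25, 5749/75)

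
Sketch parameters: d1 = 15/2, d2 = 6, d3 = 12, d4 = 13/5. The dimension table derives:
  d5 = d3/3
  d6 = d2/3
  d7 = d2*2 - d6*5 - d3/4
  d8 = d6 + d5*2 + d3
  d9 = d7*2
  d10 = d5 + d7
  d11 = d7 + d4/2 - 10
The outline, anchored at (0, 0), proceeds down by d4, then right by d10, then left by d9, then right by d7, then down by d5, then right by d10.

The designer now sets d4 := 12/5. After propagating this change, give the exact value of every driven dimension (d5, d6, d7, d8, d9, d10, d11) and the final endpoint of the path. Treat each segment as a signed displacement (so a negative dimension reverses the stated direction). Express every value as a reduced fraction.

Apply edit: d4 := 12/5
  d5 = d3/3 = 4
  d6 = d2/3 = 2
  d7 = d2*2 - d6*5 - d3/4 = -1
  d8 = d6 + d5*2 + d3 = 22
  d9 = d7*2 = -2
  d10 = d5 + d7 = 3
  d11 = d7 + d4/2 - 10 = -49/5
Walk from origin (0, 0):
  seg 1: down by d4 = 12/5 → (0, -12/5)
  seg 2: right by d10 = 3 → (3, -12/5)
  seg 3: left by d9 = -2 → (5, -12/5)
  seg 4: right by d7 = -1 → (4, -12/5)
  seg 5: down by d5 = 4 → (4, -32/5)
  seg 6: right by d10 = 3 → (7, -32/5)

d5 = 4
d6 = 2
d7 = -1
d8 = 22
d9 = -2
d10 = 3
d11 = -49/5
endpoint = (7, -32/5)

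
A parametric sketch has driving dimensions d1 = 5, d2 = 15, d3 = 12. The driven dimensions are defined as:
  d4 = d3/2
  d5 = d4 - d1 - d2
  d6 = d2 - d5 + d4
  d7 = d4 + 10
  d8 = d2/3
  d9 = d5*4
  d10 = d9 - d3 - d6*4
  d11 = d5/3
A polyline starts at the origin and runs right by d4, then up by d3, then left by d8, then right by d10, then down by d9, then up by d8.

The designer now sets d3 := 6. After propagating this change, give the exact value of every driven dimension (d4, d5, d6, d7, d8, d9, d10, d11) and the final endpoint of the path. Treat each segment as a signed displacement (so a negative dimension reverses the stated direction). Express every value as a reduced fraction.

Apply edit: d3 := 6
  d4 = d3/2 = 3
  d5 = d4 - d1 - d2 = -17
  d6 = d2 - d5 + d4 = 35
  d7 = d4 + 10 = 13
  d8 = d2/3 = 5
  d9 = d5*4 = -68
  d10 = d9 - d3 - d6*4 = -214
  d11 = d5/3 = -17/3
Walk from origin (0, 0):
  seg 1: right by d4 = 3 → (3, 0)
  seg 2: up by d3 = 6 → (3, 6)
  seg 3: left by d8 = 5 → (-2, 6)
  seg 4: right by d10 = -214 → (-216, 6)
  seg 5: down by d9 = -68 → (-216, 74)
  seg 6: up by d8 = 5 → (-216, 79)

d4 = 3
d5 = -17
d6 = 35
d7 = 13
d8 = 5
d9 = -68
d10 = -214
d11 = -17/3
endpoint = (-216, 79)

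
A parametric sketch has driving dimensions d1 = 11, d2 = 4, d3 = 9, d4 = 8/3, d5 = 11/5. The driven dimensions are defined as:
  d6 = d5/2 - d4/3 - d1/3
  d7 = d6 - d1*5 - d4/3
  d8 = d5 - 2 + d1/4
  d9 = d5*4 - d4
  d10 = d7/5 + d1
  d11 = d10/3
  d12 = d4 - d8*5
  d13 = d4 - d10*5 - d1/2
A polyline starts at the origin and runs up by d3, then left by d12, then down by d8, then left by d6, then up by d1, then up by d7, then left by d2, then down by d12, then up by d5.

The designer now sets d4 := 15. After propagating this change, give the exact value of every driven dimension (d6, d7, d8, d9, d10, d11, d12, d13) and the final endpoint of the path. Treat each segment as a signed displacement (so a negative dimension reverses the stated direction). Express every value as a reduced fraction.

Apply edit: d4 := 15
  d6 = d5/2 - d4/3 - d1/3 = -227/30
  d7 = d6 - d1*5 - d4/3 = -2027/30
  d8 = d5 - 2 + d1/4 = 59/20
  d9 = d5*4 - d4 = -31/5
  d10 = d7/5 + d1 = -377/150
  d11 = d10/3 = -377/450
  d12 = d4 - d8*5 = 1/4
  d13 = d4 - d10*5 - d1/2 = 331/15
Walk from origin (0, 0):
  seg 1: up by d3 = 9 → (0, 9)
  seg 2: left by d12 = 1/4 → (-1/4, 9)
  seg 3: down by d8 = 59/20 → (-1/4, 121/20)
  seg 4: left by d6 = -227/30 → (439/60, 121/20)
  seg 5: up by d1 = 11 → (439/60, 341/20)
  seg 6: up by d7 = -2027/30 → (439/60, -3031/60)
  seg 7: left by d2 = 4 → (199/60, -3031/60)
  seg 8: down by d12 = 1/4 → (199/60, -1523/30)
  seg 9: up by d5 = 11/5 → (199/60, -1457/30)

d6 = -227/30
d7 = -2027/30
d8 = 59/20
d9 = -31/5
d10 = -377/150
d11 = -377/450
d12 = 1/4
d13 = 331/15
endpoint = (199/60, -1457/30)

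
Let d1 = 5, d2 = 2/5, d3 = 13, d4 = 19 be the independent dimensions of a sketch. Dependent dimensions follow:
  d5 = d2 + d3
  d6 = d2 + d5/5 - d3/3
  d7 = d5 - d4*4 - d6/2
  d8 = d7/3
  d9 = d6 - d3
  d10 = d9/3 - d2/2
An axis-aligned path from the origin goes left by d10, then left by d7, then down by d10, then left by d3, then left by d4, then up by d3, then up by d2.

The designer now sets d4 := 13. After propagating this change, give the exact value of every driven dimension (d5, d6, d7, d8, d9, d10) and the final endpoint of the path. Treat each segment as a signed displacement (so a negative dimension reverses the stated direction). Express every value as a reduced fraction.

d5 = 67/5
d6 = -94/75
d7 = -2848/75
d8 = -2848/225
d9 = -1069/75
d10 = -1114/225
endpoint = (3808/225, 4129/225)

Apply edit: d4 := 13
  d5 = d2 + d3 = 67/5
  d6 = d2 + d5/5 - d3/3 = -94/75
  d7 = d5 - d4*4 - d6/2 = -2848/75
  d8 = d7/3 = -2848/225
  d9 = d6 - d3 = -1069/75
  d10 = d9/3 - d2/2 = -1114/225
Walk from origin (0, 0):
  seg 1: left by d10 = -1114/225 → (1114/225, 0)
  seg 2: left by d7 = -2848/75 → (9658/225, 0)
  seg 3: down by d10 = -1114/225 → (9658/225, 1114/225)
  seg 4: left by d3 = 13 → (6733/225, 1114/225)
  seg 5: left by d4 = 13 → (3808/225, 1114/225)
  seg 6: up by d3 = 13 → (3808/225, 4039/225)
  seg 7: up by d2 = 2/5 → (3808/225, 4129/225)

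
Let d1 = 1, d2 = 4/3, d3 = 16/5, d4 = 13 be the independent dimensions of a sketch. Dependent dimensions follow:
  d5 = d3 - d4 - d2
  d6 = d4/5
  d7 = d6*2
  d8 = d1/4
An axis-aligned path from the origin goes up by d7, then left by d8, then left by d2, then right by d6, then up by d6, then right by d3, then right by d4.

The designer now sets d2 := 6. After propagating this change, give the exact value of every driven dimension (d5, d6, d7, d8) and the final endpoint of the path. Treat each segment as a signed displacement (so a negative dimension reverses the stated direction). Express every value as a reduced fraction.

d5 = -79/5
d6 = 13/5
d7 = 26/5
d8 = 1/4
endpoint = (251/20, 39/5)

Apply edit: d2 := 6
  d5 = d3 - d4 - d2 = -79/5
  d6 = d4/5 = 13/5
  d7 = d6*2 = 26/5
  d8 = d1/4 = 1/4
Walk from origin (0, 0):
  seg 1: up by d7 = 26/5 → (0, 26/5)
  seg 2: left by d8 = 1/4 → (-1/4, 26/5)
  seg 3: left by d2 = 6 → (-25/4, 26/5)
  seg 4: right by d6 = 13/5 → (-73/20, 26/5)
  seg 5: up by d6 = 13/5 → (-73/20, 39/5)
  seg 6: right by d3 = 16/5 → (-9/20, 39/5)
  seg 7: right by d4 = 13 → (251/20, 39/5)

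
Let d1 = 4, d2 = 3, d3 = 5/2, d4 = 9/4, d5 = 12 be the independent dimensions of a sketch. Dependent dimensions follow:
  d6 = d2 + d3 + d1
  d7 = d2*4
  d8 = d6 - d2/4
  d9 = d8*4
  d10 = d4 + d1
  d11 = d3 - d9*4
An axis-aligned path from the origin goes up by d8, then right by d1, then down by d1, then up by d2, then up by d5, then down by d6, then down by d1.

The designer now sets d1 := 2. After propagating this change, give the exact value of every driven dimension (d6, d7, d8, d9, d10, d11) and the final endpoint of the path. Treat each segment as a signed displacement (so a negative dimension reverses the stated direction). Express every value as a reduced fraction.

d6 = 15/2
d7 = 12
d8 = 27/4
d9 = 27
d10 = 17/4
d11 = -211/2
endpoint = (2, 41/4)

Apply edit: d1 := 2
  d6 = d2 + d3 + d1 = 15/2
  d7 = d2*4 = 12
  d8 = d6 - d2/4 = 27/4
  d9 = d8*4 = 27
  d10 = d4 + d1 = 17/4
  d11 = d3 - d9*4 = -211/2
Walk from origin (0, 0):
  seg 1: up by d8 = 27/4 → (0, 27/4)
  seg 2: right by d1 = 2 → (2, 27/4)
  seg 3: down by d1 = 2 → (2, 19/4)
  seg 4: up by d2 = 3 → (2, 31/4)
  seg 5: up by d5 = 12 → (2, 79/4)
  seg 6: down by d6 = 15/2 → (2, 49/4)
  seg 7: down by d1 = 2 → (2, 41/4)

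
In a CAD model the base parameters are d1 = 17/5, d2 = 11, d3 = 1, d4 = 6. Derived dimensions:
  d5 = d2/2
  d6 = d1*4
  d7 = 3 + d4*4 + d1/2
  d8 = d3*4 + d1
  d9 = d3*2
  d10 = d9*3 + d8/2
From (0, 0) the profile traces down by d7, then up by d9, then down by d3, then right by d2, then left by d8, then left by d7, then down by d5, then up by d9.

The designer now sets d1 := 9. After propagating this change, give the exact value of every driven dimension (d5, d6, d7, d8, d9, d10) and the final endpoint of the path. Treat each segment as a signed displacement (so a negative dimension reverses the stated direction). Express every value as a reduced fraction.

d5 = 11/2
d6 = 36
d7 = 63/2
d8 = 13
d9 = 2
d10 = 25/2
endpoint = (-67/2, -34)

Apply edit: d1 := 9
  d5 = d2/2 = 11/2
  d6 = d1*4 = 36
  d7 = 3 + d4*4 + d1/2 = 63/2
  d8 = d3*4 + d1 = 13
  d9 = d3*2 = 2
  d10 = d9*3 + d8/2 = 25/2
Walk from origin (0, 0):
  seg 1: down by d7 = 63/2 → (0, -63/2)
  seg 2: up by d9 = 2 → (0, -59/2)
  seg 3: down by d3 = 1 → (0, -61/2)
  seg 4: right by d2 = 11 → (11, -61/2)
  seg 5: left by d8 = 13 → (-2, -61/2)
  seg 6: left by d7 = 63/2 → (-67/2, -61/2)
  seg 7: down by d5 = 11/2 → (-67/2, -36)
  seg 8: up by d9 = 2 → (-67/2, -34)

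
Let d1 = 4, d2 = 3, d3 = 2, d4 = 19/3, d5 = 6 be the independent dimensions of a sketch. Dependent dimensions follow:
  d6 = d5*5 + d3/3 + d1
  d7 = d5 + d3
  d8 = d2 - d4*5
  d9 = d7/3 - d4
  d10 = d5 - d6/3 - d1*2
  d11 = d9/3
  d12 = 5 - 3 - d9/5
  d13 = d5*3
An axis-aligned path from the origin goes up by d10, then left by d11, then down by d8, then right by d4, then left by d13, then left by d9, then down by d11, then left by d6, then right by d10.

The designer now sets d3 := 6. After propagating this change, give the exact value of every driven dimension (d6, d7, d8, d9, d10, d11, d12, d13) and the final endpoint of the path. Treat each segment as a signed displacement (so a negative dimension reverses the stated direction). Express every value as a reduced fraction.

Apply edit: d3 := 6
  d6 = d5*5 + d3/3 + d1 = 36
  d7 = d5 + d3 = 12
  d8 = d2 - d4*5 = -86/3
  d9 = d7/3 - d4 = -7/3
  d10 = d5 - d6/3 - d1*2 = -14
  d11 = d9/3 = -7/9
  d12 = 5 - 3 - d9/5 = 37/15
  d13 = d5*3 = 18
Walk from origin (0, 0):
  seg 1: up by d10 = -14 → (0, -14)
  seg 2: left by d11 = -7/9 → (7/9, -14)
  seg 3: down by d8 = -86/3 → (7/9, 44/3)
  seg 4: right by d4 = 19/3 → (64/9, 44/3)
  seg 5: left by d13 = 18 → (-98/9, 44/3)
  seg 6: left by d9 = -7/3 → (-77/9, 44/3)
  seg 7: down by d11 = -7/9 → (-77/9, 139/9)
  seg 8: left by d6 = 36 → (-401/9, 139/9)
  seg 9: right by d10 = -14 → (-527/9, 139/9)

d6 = 36
d7 = 12
d8 = -86/3
d9 = -7/3
d10 = -14
d11 = -7/9
d12 = 37/15
d13 = 18
endpoint = (-527/9, 139/9)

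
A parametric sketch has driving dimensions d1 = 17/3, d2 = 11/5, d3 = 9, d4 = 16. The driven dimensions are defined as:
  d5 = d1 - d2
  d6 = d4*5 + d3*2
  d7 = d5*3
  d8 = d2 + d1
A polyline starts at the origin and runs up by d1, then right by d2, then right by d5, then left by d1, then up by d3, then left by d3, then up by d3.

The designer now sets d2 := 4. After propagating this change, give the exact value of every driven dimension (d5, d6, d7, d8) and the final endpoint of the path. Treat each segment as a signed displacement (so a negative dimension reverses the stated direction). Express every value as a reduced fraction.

d5 = 5/3
d6 = 98
d7 = 5
d8 = 29/3
endpoint = (-9, 71/3)

Apply edit: d2 := 4
  d5 = d1 - d2 = 5/3
  d6 = d4*5 + d3*2 = 98
  d7 = d5*3 = 5
  d8 = d2 + d1 = 29/3
Walk from origin (0, 0):
  seg 1: up by d1 = 17/3 → (0, 17/3)
  seg 2: right by d2 = 4 → (4, 17/3)
  seg 3: right by d5 = 5/3 → (17/3, 17/3)
  seg 4: left by d1 = 17/3 → (0, 17/3)
  seg 5: up by d3 = 9 → (0, 44/3)
  seg 6: left by d3 = 9 → (-9, 44/3)
  seg 7: up by d3 = 9 → (-9, 71/3)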